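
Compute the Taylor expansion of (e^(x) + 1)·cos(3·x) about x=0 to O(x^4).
-13·x^3/3 - 17·x^2/2 + x + 2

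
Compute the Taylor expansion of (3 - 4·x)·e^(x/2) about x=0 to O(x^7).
-x^6/1024 - 37·x^5/3840 - 29·x^4/384 - 7·x^3/16 - 13·x^2/8 - 5·x/2 + 3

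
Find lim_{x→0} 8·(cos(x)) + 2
Direct substitution at x = 0 gives 10.

Final answer: 10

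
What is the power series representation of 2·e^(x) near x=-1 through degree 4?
2·e^(-1) + 2·e^(-1)·(x + 1) + e^(-1)·(x + 1)^2 + e^(-1)·(x + 1)^3/3 + e^(-1)·(x + 1)^4/12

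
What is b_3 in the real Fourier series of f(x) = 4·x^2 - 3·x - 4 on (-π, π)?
b_3 = (1/π) ∫_{-π}^{π} f(x)·sin(3x) dx.
Evaluate the integral (use parity and integration by parts as needed): b_3 = -2.

Final answer: -2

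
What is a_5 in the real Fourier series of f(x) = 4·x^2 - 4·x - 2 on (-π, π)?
a_5 = (1/π) ∫_{-π}^{π} f(x)·cos(5x) dx.
Evaluate the integral (use parity and integration by parts as needed): a_5 = -16/25.

Final answer: -16/25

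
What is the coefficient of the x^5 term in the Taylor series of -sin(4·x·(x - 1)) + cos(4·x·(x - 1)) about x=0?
Expand to order 5: -sin(4·x·(x - 1)) + cos(4·x·(x - 1)) = -992·x^5/15 + 104·x^4/3 + 16·x^3/3 - 12·x^2 + 4·x + 1 + O(x^6).
The coefficient of x^5 is -992/15.

Final answer: -992/15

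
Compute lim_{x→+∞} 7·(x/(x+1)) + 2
Evaluate the dominant behaviour as x → +∞; each term tends to a finite value or vanishes.
Limit = 9.

Final answer: 9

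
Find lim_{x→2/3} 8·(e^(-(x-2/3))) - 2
Direct substitution at x = 2/3 gives 6.

Final answer: 6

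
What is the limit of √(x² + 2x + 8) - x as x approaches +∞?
As x → +∞: multiply by the conjugate to get (2x+8)/(√(x²+2x+8)+x); the denominator ~ 2x, so the limit is 2/2 = 1.
Limit = 1.

Final answer: 1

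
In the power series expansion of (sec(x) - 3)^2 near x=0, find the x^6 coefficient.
Expand to order 6: (sec(x) - 3)^2 = -47·x^6/360 - 7·x^4/12 - 2·x^2 + 4 + O(x^7).
The coefficient of x^6 is -47/360.

Final answer: -47/360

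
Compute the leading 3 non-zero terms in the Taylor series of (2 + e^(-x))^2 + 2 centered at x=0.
4·x^2 - 6·x + 11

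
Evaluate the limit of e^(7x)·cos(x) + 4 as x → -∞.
Evaluate the dominant behaviour as x → -∞; each term tends to a finite value or vanishes.
Limit = 4.

Final answer: 4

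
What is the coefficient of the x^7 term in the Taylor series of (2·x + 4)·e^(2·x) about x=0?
Expand to order 7: (2·x + 4)·e^(2·x) = 88·x^7/315 + 8·x^6/9 + 12·x^5/5 + 16·x^4/3 + 28·x^3/3 + 12·x^2 + 10·x + 4 + O(x^8).
The coefficient of x^7 is 88/315.

Final answer: 88/315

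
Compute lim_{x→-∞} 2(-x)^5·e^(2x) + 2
The product is a 0·∞ indeterminate form at x → -∞.
Rewrite the product as 2(-x)^5 / e^(-2x) (an ∞/∞ form) and apply L'Hôpital, or use the standard hierarchy e^(2|x|) ≫ |(-x)^5| as x → -∞.
The indeterminate product → 0, so the limit = 2.

Final answer: 2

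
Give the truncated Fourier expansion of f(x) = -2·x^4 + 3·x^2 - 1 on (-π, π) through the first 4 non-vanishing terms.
(-108 + 16·π^2)·cos(x) + (9 - 4·π^2)·cos(2·x) + (-68/27 + 16·π^2/9)·cos(3·x) - 2·π^4/5 - 1 + π^2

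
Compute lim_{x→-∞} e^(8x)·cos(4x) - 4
Evaluate the dominant behaviour as x → -∞; each term tends to a finite value or vanishes.
Limit = -4.

Final answer: -4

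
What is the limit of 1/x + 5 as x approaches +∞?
Evaluate the dominant behaviour as x → +∞; each term tends to a finite value or vanishes.
Limit = 5.

Final answer: 5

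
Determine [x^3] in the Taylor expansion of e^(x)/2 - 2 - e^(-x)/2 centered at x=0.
Expand to order 3: e^(x)/2 - 2 - e^(-x)/2 = x^3/6 + x - 2 + O(x^4).
The coefficient of x^3 is 1/6.

Final answer: 1/6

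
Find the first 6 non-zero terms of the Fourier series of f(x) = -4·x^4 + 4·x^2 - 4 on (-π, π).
(-208 + 32·π^2)·cos(x) + (16 - 8·π^2)·cos(2·x) + (-112/27 + 32·π^2/9)·cos(3·x) + (7/4 - 2·π^2)·cos(4·x) + (-592/625 + 32·π^2/25)·cos(5·x) - 4·π^4/5 - 4 + 4·π^2/3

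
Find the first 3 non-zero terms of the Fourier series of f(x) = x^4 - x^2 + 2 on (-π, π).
(52 - 8·π^2)·cos(x) + (-4 + 2·π^2)·cos(2·x) - π^2/3 + 2 + π^4/5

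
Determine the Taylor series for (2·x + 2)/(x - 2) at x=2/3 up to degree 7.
-5/2 - 27·(x - 2/3)/8 - 81·(x - 2/3)^2/32 - 243·(x - 2/3)^3/128 - 729·(x - 2/3)^4/512 - 2187·(x - 2/3)^5/2048 - 6561·(x - 2/3)^6/8192 - 19683·(x - 2/3)^7/32768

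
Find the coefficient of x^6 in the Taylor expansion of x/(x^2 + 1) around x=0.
Expand to order 6: x/(x^2 + 1) = x^5 - x^3 + x + O(x^7).
The coefficient of x^6 is 0.

Final answer: 0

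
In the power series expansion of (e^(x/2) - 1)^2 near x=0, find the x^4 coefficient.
Expand to order 4: (e^(x/2) - 1)^2 = 7·x^4/192 + x^3/8 + x^2/4 + O(x^5).
The coefficient of x^4 is 7/192.

Final answer: 7/192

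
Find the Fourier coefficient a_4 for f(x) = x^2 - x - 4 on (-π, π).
a_4 = (1/π) ∫_{-π}^{π} f(x)·cos(4x) dx.
Evaluate the integral (use parity and integration by parts as needed): a_4 = 1/4.

Final answer: 1/4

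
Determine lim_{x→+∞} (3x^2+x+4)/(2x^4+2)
This is an ∞/∞ indeterminate form as x → +∞.
Divide numerator and denominator by x^4 and let the lower-order terms vanish; the numerator's degree 2 is below the denominator's degree 4, so the quotient → 0.
Limit = 0.

Final answer: 0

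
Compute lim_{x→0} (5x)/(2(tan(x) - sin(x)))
Both numerator and denominator → 0 as x → 0; this is a 0/0 indeterminate form.
Expand each to leading order near x = 0: numerator ~ 5·x, denominator ~ x^3.
The limit of the ratio is ∞.

Final answer: ∞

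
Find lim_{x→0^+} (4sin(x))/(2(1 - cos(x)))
Both numerator and denominator → 0 as x → 0^+; this is a 0/0 indeterminate form.
Expand each to leading order near x = 0: numerator ~ 4·x, denominator ~ x^2.
The limit of the ratio is ∞.

Final answer: ∞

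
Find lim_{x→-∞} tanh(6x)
Evaluate the dominant behaviour as x → -∞; each term tends to a finite value or vanishes.
Limit = -1.

Final answer: -1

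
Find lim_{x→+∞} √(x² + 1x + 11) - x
This is an ∞ − ∞ indeterminate form.
Multiply and divide by the conjugate √(x²+1x + 11) + x; the x² terms cancel, leaving (1x + 11)/(√(x²+1x + 11)+x) → 1/2.
Limit = 1/2.

Final answer: 1/2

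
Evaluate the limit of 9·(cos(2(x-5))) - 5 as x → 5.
Direct substitution at x = 5 gives 4.

Final answer: 4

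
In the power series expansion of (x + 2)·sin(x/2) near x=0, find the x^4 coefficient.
Expand to order 4: (x + 2)·sin(x/2) = -x^4/48 - x^3/24 + x^2/2 + x + O(x^5).
The coefficient of x^4 is -1/48.

Final answer: -1/48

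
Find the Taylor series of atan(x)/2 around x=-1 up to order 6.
-π/8 + (x + 1)/4 + (x + 1)^2/8 + (x + 1)^3/24 - (x + 1)^5/80 - (x + 1)^6/96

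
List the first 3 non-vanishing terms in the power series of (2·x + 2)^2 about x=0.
4·x^2 + 8·x + 4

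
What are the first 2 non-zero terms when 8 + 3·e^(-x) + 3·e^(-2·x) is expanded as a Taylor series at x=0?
14 - 9·x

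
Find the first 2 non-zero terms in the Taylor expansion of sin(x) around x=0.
-x^3/6 + x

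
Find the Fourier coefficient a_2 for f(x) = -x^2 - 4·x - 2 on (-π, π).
a_2 = (1/π) ∫_{-π}^{π} f(x)·cos(2x) dx.
Evaluate the integral (use parity and integration by parts as needed): a_2 = -1.

Final answer: -1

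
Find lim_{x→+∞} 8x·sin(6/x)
As x → +∞: let u = 6/x → 0⁺; then 8·x·sin(6/x) = 8·6·sin(u)/u → 8·6·1 = 48.
Limit = 48.

Final answer: 48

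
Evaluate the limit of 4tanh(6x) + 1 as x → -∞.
Evaluate the dominant behaviour as x → -∞; each term tends to a finite value or vanishes.
Limit = -3.

Final answer: -3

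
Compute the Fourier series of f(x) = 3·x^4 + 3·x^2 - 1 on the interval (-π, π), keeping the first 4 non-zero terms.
(132 - 24·π^2)·cos(x) + (-6 + 6·π^2)·cos(2·x) + (4/9 - 8·π^2/3)·cos(3·x) - 1 + π^2 + 3·π^4/5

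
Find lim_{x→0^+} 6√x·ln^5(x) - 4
The product is a 0·∞ indeterminate form at x → 0⁺.
Rewrite the product as 6·ln^5(x) / x^(-1/2) and apply L'Hôpital, or use the standard hierarchy x^(-1/2) ≫ |ln x|^5 as x → 0⁺.
The indeterminate product → 0, so the limit = -4.

Final answer: -4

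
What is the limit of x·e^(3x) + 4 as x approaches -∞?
The product is a 0·∞ indeterminate form at x → -∞.
Rewrite the product as x / e^(-3x) (an ∞/∞ form) and apply L'Hôpital, or use the standard hierarchy e^(3|x|) ≫ |x| as x → -∞.
The indeterminate product → 0, so the limit = 4.

Final answer: 4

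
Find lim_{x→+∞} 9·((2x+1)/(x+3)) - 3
Evaluate the dominant behaviour as x → +∞; each term tends to a finite value or vanishes.
Limit = 15.

Final answer: 15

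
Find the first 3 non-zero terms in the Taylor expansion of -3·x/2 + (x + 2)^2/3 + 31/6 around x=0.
x^2/3 - x/6 + 13/2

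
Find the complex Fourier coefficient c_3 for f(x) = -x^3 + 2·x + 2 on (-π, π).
Compute the real Fourier coefficients first: a_3 = 0, b_3 = 16/9 - 2·π^2/3.
Then c_3 = (a_3 − i·b_3)/2 = -8·i/9 + i·π^2/3.

Final answer: -8·i/9 + i·π^2/3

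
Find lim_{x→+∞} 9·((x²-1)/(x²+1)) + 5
Evaluate the dominant behaviour as x → +∞; each term tends to a finite value or vanishes.
Limit = 14.

Final answer: 14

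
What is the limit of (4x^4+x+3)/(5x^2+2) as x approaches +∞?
This is an ∞/∞ indeterminate form as x → +∞.
Divide numerator and denominator by x^4 and let the lower-order terms vanish; the numerator's degree 4 exceeds the denominator's degree 2, so the quotient diverges.
Limit = ∞.

Final answer: ∞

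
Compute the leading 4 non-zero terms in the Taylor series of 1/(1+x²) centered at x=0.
-x^6 + x^4 - x^2 + 1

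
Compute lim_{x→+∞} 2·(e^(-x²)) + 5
Evaluate the dominant behaviour as x → +∞; each term tends to a finite value or vanishes.
Limit = 5.

Final answer: 5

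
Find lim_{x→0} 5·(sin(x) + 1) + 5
Direct substitution at x = 0 gives 10.

Final answer: 10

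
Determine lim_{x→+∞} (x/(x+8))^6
As x → +∞: x/(x+8) = 1/(1 + 8/x) → 1, and the 6th power of a limit-1 base also → 1.
Limit = 1.

Final answer: 1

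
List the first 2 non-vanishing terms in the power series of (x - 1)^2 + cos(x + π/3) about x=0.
x·(-2 - √(3)/2) + 3/2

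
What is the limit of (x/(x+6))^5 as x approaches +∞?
As x → +∞: x/(x+6) = 1/(1 + 6/x) → 1, and the 5th power of a limit-1 base also → 1.
Limit = 1.

Final answer: 1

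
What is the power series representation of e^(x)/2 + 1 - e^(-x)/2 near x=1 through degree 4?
(-1 + 2·e + e^(2))·e^(-1)/2 + (1 + e^(2))·e^(-1)·(x - 1)/2 + (-1 + e^(2))·e^(-1)·(x - 1)^2/4 + (1 + e^(2))·e^(-1)·(x - 1)^3/12 + (-1 + e^(2))·e^(-1)·(x - 1)^4/48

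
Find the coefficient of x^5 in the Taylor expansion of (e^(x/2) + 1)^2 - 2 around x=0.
Expand to order 5: (e^(x/2) + 1)^2 - 2 = 17·x^5/1920 + 3·x^4/64 + 5·x^3/24 + 3·x^2/4 + 2·x + 2 + O(x^6).
The coefficient of x^5 is 17/1920.

Final answer: 17/1920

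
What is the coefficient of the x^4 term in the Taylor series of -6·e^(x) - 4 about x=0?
Expand to order 4: -6·e^(x) - 4 = -x^4/4 - x^3 - 3·x^2 - 6·x - 10 + O(x^5).
The coefficient of x^4 is -1/4.

Final answer: -1/4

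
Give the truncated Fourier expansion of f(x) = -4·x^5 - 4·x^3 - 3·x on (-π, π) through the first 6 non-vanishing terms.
(-918 - 8·π^4 + 152·π^2)·sin(x) + (-16·π^2 + 27 + 4·π^4)·sin(2·x) + (-8·π^4/3 - 338/81 + 88·π^2/27)·sin(3·x) + (-π^2/2 + 27/16 + 2·π^4)·sin(4·x) + (-8·π^4/5 - 8·π^2/25 - 702/625)·sin(5·x) + (73/81 + 16·π^2/27 + 4·π^4/3)·sin(6·x)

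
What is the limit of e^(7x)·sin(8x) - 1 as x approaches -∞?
Evaluate the dominant behaviour as x → -∞; each term tends to a finite value or vanishes.
Limit = -1.

Final answer: -1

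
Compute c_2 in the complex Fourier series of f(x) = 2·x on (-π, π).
Compute the real Fourier coefficients first: a_2 = 0, b_2 = -2.
Then c_2 = (a_2 − i·b_2)/2 = i.

Final answer: i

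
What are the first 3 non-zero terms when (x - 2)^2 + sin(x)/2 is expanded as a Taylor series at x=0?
x^2 - 7·x/2 + 4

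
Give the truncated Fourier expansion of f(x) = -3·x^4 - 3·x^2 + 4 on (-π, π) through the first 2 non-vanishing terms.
(-132 + 24·π^2)·cos(x) - 3·π^4/5 - π^2 + 4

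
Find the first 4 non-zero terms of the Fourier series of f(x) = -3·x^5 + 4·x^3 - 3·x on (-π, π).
(-774 - 6·π^4 + 128·π^2)·sin(x) + (-19·π^2 + 63/2 + 3·π^4)·sin(2·x) + (-2·π^4 - 182/27 + 64·π^2/9)·sin(3·x) + (-31·π^2/8 + 189/64 + 3·π^4/2)·sin(4·x)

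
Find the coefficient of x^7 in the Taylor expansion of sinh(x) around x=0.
Expand to order 7: sinh(x) = x^7/5040 + x^5/120 + x^3/6 + x + O(x^8).
The coefficient of x^7 is 1/5040.

Final answer: 1/5040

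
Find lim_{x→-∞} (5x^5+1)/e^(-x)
This is an ∞/∞ indeterminate form as x → -∞.
Compare growth rates of the dominant terms (exponentials ≫ polynomials ≫ logarithms), or apply L'Hôpital's rule; the quotient → 0.
Limit = 0.

Final answer: 0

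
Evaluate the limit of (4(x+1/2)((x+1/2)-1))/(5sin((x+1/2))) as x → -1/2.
Both numerator and denominator → 0 as x → -1/2; this is a 0/0 indeterminate form.
Expand each to leading order near x = -1/2: numerator ~ -4·(x + 1/2), denominator ~ 5·(x + 1/2).
The limit of the ratio is -4/5.

Final answer: -4/5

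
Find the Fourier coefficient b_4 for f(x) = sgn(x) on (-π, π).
b_4 = (1/π) ∫_{-π}^{π} f(x)·sin(4x) dx.
Evaluate the integral (use parity and integration by parts as needed): b_4 = 0.

Final answer: 0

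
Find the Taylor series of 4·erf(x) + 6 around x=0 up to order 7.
-4·x^7/(21·√(π)) + 4·x^5/(5·√(π)) - 8·x^3/(3·√(π)) + 8·x/√(π) + 6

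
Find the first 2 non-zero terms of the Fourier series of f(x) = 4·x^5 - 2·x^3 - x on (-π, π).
(-164·π^2 + 8·π^4 + 982)·sin(x) + (-4·π^4 - 32 + 22·π^2)·sin(2·x)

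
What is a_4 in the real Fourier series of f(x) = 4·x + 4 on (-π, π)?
a_4 = (1/π) ∫_{-π}^{π} f(x)·cos(4x) dx.
Evaluate the integral (use parity and integration by parts as needed): a_4 = 0.

Final answer: 0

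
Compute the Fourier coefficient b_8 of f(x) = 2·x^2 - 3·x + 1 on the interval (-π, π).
b_8 = (1/π) ∫_{-π}^{π} f(x)·sin(8x) dx.
Evaluate the integral (use parity and integration by parts as needed): b_8 = 3/4.

Final answer: 3/4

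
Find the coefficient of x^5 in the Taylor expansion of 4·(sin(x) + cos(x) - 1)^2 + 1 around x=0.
Expand to order 5: 4·(sin(x) + cos(x) - 1)^2 + 1 = x^5 - x^4/3 - 4·x^3 + 4·x^2 + 1 + O(x^6).
The coefficient of x^5 is 1.

Final answer: 1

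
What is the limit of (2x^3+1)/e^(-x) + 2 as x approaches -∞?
The quotient is an ∞/∞ indeterminate form as x → -∞.
Compare growth rates of the dominant terms (exponentials ≫ polynomials ≫ logarithms), or apply L'Hôpital's rule; the quotient → 0.
Adding the constant: 0 + 2 = 2. Limit = 2.

Final answer: 2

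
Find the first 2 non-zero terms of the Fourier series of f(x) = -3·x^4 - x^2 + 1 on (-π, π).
(-140 + 24·π^2)·cos(x) - 3·π^4/5 - π^2/3 + 1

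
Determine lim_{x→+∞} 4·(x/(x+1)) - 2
Evaluate the dominant behaviour as x → +∞; each term tends to a finite value or vanishes.
Limit = 2.

Final answer: 2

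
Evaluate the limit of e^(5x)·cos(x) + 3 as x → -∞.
Evaluate the dominant behaviour as x → -∞; each term tends to a finite value or vanishes.
Limit = 3.

Final answer: 3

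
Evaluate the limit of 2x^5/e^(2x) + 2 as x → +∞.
The quotient is an ∞/∞ indeterminate form as x → +∞.
The exponential denominator e^(2x) dominates the polynomial numerator (e^x ≫ x^5 as x → ∞), so the quotient → 0.
Adding the constant: 0 + 2 = 2. Limit = 2.

Final answer: 2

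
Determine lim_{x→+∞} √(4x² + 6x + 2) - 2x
As x → +∞: multiply by the conjugate to get (6x+2)/(√(4x²+6x+2)+2x); the denominator ~ 4x, so the limit is 6/4 = 3/2.
Limit = 3/2.

Final answer: 3/2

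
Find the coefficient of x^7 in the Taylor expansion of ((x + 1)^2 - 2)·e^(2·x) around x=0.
Expand to order 7: ((x + 1)^2 - 2)·e^(2·x) = 44·x^7/105 + 10·x^6/9 + 12·x^5/5 + 4·x^4 + 14·x^3/3 + 3·x^2 - 1 + O(x^8).
The coefficient of x^7 is 44/105.

Final answer: 44/105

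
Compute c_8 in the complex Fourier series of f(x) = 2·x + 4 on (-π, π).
Compute the real Fourier coefficients first: a_8 = 0, b_8 = -1/2.
Then c_8 = (a_8 − i·b_8)/2 = i/4.

Final answer: i/4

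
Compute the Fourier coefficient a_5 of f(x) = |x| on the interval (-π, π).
a_5 = (1/π) ∫_{-π}^{π} f(x)·cos(5x) dx.
Evaluate the integral (use parity and integration by parts as needed): a_5 = -4/(25·π).

Final answer: -4/(25·π)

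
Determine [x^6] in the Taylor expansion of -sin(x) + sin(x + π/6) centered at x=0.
Expand to order 6: -sin(x) + sin(x + π/6) = -x^6/1440 + x^5·(-1/120 + √(3)/240) + x^4/48 + x^3·(1/6 - √(3)/12) - x^2/4 + x·(-1 + √(3)/2) + 1/2 + O(x^7).
The coefficient of x^6 is -1/1440.

Final answer: -1/1440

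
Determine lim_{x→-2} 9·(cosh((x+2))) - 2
Direct substitution at x = -2 gives 7.

Final answer: 7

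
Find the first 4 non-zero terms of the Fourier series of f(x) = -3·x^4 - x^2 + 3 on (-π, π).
(-140 + 24·π^2)·cos(x) + (8 - 6·π^2)·cos(2·x) + (-4/3 + 8·π^2/3)·cos(3·x) - 3·π^4/5 - π^2/3 + 3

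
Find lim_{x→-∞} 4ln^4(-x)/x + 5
The quotient is an ∞/∞ indeterminate form as x → -∞.
Compare growth rates of the dominant terms (exponentials ≫ polynomials ≫ logarithms), or apply L'Hôpital's rule; the quotient → 0.
Adding the constant: 0 + 5 = 5. Limit = 5.

Final answer: 5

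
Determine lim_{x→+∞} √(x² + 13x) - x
This is an ∞ − ∞ indeterminate form.
Multiply and divide by the conjugate √(x²+13x) + x; the x² terms cancel, leaving (13x)/(√(x²+13x)+x) → 13/2.
Limit = 13/2.

Final answer: 13/2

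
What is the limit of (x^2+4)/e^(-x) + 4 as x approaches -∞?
The quotient is an ∞/∞ indeterminate form as x → -∞.
Compare growth rates of the dominant terms (exponentials ≫ polynomials ≫ logarithms), or apply L'Hôpital's rule; the quotient → 0.
Adding the constant: 0 + 4 = 4. Limit = 4.

Final answer: 4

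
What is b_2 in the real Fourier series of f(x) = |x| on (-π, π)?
b_2 = (1/π) ∫_{-π}^{π} f(x)·sin(2x) dx.
Evaluate the integral (use parity and integration by parts as needed): b_2 = 0.

Final answer: 0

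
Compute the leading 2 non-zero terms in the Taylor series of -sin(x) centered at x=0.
x^3/6 - x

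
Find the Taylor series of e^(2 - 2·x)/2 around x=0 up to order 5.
-2·x^5·e^(2)/15 + x^4·e^(2)/3 - 2·x^3·e^(2)/3 + x^2·e^(2) - x·e^(2) + e^(2)/2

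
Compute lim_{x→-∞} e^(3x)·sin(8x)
Evaluate the dominant behaviour as x → -∞; each term tends to a finite value or vanishes.
Limit = 0.

Final answer: 0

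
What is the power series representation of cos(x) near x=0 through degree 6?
-x^6/720 + x^4/24 - x^2/2 + 1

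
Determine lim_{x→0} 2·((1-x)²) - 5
Direct substitution at x = 0 gives -3.

Final answer: -3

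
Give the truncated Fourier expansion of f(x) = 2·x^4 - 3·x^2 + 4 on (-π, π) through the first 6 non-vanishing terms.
(108 - 16·π^2)·cos(x) + (-9 + 4·π^2)·cos(2·x) + (68/27 - 16·π^2/9)·cos(3·x) + (-9/8 + π^2)·cos(4·x) + (396/625 - 16·π^2/25)·cos(5·x) - π^2 + 4 + 2·π^4/5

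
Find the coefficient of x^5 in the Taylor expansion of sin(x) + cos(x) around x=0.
Expand to order 5: sin(x) + cos(x) = x^5/120 + x^4/24 - x^3/6 - x^2/2 + x + 1 + O(x^6).
The coefficient of x^5 is 1/120.

Final answer: 1/120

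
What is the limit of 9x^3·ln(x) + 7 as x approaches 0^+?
The product is a 0·∞ indeterminate form at x → 0⁺.
Rewrite the product as 9·ln(x) / x^(-3) and apply L'Hôpital, or use the standard hierarchy x^(-3) ≫ |ln x| as x → 0⁺.
The indeterminate product → 0, so the limit = 7.

Final answer: 7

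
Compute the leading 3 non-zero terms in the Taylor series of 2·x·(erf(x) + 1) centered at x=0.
-4·x^4/(3·√(π)) + 4·x^2/√(π) + 2·x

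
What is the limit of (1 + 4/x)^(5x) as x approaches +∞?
As x → +∞: write (1 + 4/x)^(5x) = ((1 + 4/x)^x)^5 → (e^4)^5 = e^20.
Limit = e^(20).

Final answer: e^(20)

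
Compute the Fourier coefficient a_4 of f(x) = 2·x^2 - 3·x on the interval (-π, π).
a_4 = (1/π) ∫_{-π}^{π} f(x)·cos(4x) dx.
Evaluate the integral (use parity and integration by parts as needed): a_4 = 1/2.

Final answer: 1/2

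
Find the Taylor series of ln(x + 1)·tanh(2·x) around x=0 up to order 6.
34·x^6/9 + 5·x^5/6 - 2·x^4 - x^3 + 2·x^2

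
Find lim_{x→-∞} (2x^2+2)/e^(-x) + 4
The quotient is an ∞/∞ indeterminate form as x → -∞.
Compare growth rates of the dominant terms (exponentials ≫ polynomials ≫ logarithms), or apply L'Hôpital's rule; the quotient → 0.
Adding the constant: 0 + 4 = 4. Limit = 4.

Final answer: 4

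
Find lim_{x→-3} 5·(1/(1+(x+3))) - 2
Direct substitution at x = -3 gives 3.

Final answer: 3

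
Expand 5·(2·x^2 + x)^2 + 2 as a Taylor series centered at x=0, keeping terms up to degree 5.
20·x^4 + 20·x^3 + 5·x^2 + 2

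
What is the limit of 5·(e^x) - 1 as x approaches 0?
Direct substitution at x = 0 gives 4.

Final answer: 4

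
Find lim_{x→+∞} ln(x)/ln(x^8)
This is an ∞/∞ indeterminate form as x → +∞.
Write ln(x^8) = 8·ln(x), reducing the quotient to 1/8.
Limit = 1/8.

Final answer: 1/8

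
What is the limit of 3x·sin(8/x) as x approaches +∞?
As x → +∞: let u = 8/x → 0⁺; then 3·x·sin(8/x) = 3·8·sin(u)/u → 3·8·1 = 24.
Limit = 24.

Final answer: 24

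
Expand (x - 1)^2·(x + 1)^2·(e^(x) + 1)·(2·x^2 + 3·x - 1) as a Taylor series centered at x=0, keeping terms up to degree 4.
-325·x^4/24 - 20·x^3/3 + 21·x^2/2 + 5·x - 2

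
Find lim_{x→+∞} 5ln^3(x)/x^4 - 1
The quotient is an ∞/∞ indeterminate form as x → +∞.
The polynomial denominator x^4 dominates the logarithmic numerator (any positive power of x ≫ ln^3(x) as x → ∞), so the quotient → 0.
Adding the constant: 0 - 1 = -1. Limit = -1.

Final answer: -1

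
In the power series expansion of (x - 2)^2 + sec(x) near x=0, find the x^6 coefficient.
Expand to order 6: (x - 2)^2 + sec(x) = 61·x^6/720 + 5·x^4/24 + 3·x^2/2 - 4·x + 5 + O(x^7).
The coefficient of x^6 is 61/720.

Final answer: 61/720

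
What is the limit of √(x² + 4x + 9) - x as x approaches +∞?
This is an ∞ − ∞ indeterminate form.
Multiply and divide by the conjugate √(x²+4x + 9) + x; the x² terms cancel, leaving (4x + 9)/(√(x²+4x + 9)+x) → 4/2 = 2.
Limit = 2.

Final answer: 2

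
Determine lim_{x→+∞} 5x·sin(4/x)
As x → +∞: let u = 4/x → 0⁺; then 5·x·sin(4/x) = 5·4·sin(u)/u → 5·4·1 = 20.
Limit = 20.

Final answer: 20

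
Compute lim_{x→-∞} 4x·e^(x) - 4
The product is a 0·∞ indeterminate form at x → -∞.
Rewrite the product as 4x / e^(-x) (an ∞/∞ form) and apply L'Hôpital, or use the standard hierarchy e^(|x|) ≫ |x| as x → -∞.
The indeterminate product → 0, so the limit = -4.

Final answer: -4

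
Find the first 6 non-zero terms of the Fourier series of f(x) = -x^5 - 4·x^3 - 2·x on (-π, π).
(-196 - 2·π^4 + 32·π^2)·sin(x) + (-π^2 + 7/2 + π^4)·sin(2·x) + (-2·π^4/3 - 32·π^2/27 - 44/81)·sin(3·x) + (31/64 + 11·π^2/8 + π^4/2)·sin(4·x) + (-2·π^4/5 - 32·π^2/25 - 308/625)·sin(5·x) + (77/162 + 31·π^2/27 + π^4/3)·sin(6·x)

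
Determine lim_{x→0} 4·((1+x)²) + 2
Direct substitution at x = 0 gives 6.

Final answer: 6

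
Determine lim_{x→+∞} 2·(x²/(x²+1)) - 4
Evaluate the dominant behaviour as x → +∞; each term tends to a finite value or vanishes.
Limit = -2.

Final answer: -2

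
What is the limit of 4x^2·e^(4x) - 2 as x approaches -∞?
The product is a 0·∞ indeterminate form at x → -∞.
Rewrite the product as 4x^2 / e^(-4x) (an ∞/∞ form) and apply L'Hôpital, or use the standard hierarchy e^(4|x|) ≫ |x^2| as x → -∞.
The indeterminate product → 0, so the limit = -2.

Final answer: -2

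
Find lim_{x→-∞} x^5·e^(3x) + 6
The product is a 0·∞ indeterminate form at x → -∞.
Rewrite the product as x^5 / e^(-3x) (an ∞/∞ form) and apply L'Hôpital, or use the standard hierarchy e^(3|x|) ≫ |x^5| as x → -∞.
The indeterminate product → 0, so the limit = 6.

Final answer: 6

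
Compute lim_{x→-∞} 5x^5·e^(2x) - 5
The product is a 0·∞ indeterminate form at x → -∞.
Rewrite the product as 5x^5 / e^(-2x) (an ∞/∞ form) and apply L'Hôpital, or use the standard hierarchy e^(2|x|) ≫ |x^5| as x → -∞.
The indeterminate product → 0, so the limit = -5.

Final answer: -5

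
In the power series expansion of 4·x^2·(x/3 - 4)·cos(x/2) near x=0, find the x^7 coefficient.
Expand to order 7: 4·x^2·(x/3 - 4)·cos(x/2) = x^7/288 - x^6/24 - x^5/6 + 2·x^4 + 4·x^3/3 - 16·x^2 + O(x^8).
The coefficient of x^7 is 1/288.

Final answer: 1/288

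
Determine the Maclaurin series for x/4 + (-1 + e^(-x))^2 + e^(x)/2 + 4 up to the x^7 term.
-251·x^7/10080 + 25·x^6/288 - 59·x^5/240 + 29·x^4/48 - 11·x^3/12 + 5·x^2/4 + 3·x/4 + 9/2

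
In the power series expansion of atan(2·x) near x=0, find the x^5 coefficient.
Expand to order 5: atan(2·x) = 32·x^5/5 - 8·x^3/3 + 2·x + O(x^6).
The coefficient of x^5 is 32/5.

Final answer: 32/5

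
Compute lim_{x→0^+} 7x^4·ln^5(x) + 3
The product is a 0·∞ indeterminate form at x → 0⁺.
Rewrite the product as 7·ln^5(x) / x^(-4) and apply L'Hôpital, or use the standard hierarchy x^(-4) ≫ |ln x|^5 as x → 0⁺.
The indeterminate product → 0, so the limit = 3.

Final answer: 3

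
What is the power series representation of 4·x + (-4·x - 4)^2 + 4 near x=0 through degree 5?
16·x^2 + 36·x + 20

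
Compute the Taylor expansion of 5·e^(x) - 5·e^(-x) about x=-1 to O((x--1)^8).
(5 - 5·e^(2))·e^(-1) + (5 + 5·e^(2))·e^(-1)·(x + 1) + (5 - 5·e^(2))·e^(-1)·(x + 1)^2/2 + (5 + 5·e^(2))·e^(-1)·(x + 1)^3/6 + (5 - 5·e^(2))·e^(-1)·(x + 1)^4/24 + (1 + e^(2))·e^(-1)·(x + 1)^5/24 + (1 - e^(2))·e^(-1)·(x + 1)^6/144 + (1 + e^(2))·e^(-1)·(x + 1)^7/1008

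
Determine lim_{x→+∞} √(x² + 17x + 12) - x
This is an ∞ − ∞ indeterminate form.
Multiply and divide by the conjugate √(x²+17x + 12) + x; the x² terms cancel, leaving (17x + 12)/(√(x²+17x + 12)+x) → 17/2.
Limit = 17/2.

Final answer: 17/2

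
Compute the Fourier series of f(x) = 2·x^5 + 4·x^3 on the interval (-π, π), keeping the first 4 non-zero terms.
(-72·π^2 + 4·π^4 + 432)·sin(x) + (-2·π^4 - 9 + 6·π^2)·sin(2·x) + (-8·π^2/27 + 16/81 + 4·π^4/3)·sin(3·x) + (-π^4 - 3·π^2/4 + 9/32)·sin(4·x)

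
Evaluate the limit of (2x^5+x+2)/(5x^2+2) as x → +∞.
This is an ∞/∞ indeterminate form as x → +∞.
Divide numerator and denominator by x^5 and let the lower-order terms vanish; the numerator's degree 5 exceeds the denominator's degree 2, so the quotient diverges.
Limit = ∞.

Final answer: ∞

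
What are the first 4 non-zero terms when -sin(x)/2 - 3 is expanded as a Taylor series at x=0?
-x^5/240 + x^3/12 - x/2 - 3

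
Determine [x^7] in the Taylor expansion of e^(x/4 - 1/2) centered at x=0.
Expand to order 7: e^(x/4 - 1/2) = x^7·e^(-1/2)/82575360 + x^6·e^(-1/2)/2949120 + x^5·e^(-1/2)/122880 + x^4·e^(-1/2)/6144 + x^3·e^(-1/2)/384 + x^2·e^(-1/2)/32 + x·e^(-1/2)/4 + e^(-1/2) + O(x^8).
The coefficient of x^7 is e^(-1/2)/82575360.

Final answer: e^(-1/2)/82575360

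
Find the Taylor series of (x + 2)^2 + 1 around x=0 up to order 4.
x^2 + 4·x + 5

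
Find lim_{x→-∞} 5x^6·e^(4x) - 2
The product is a 0·∞ indeterminate form at x → -∞.
Rewrite the product as 5x^6 / e^(-4x) (an ∞/∞ form) and apply L'Hôpital, or use the standard hierarchy e^(4|x|) ≫ |x^6| as x → -∞.
The indeterminate product → 0, so the limit = -2.

Final answer: -2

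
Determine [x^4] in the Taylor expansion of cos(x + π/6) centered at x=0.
Expand to order 4: cos(x + π/6) = √(3)·x^4/48 + x^3/12 - √(3)·x^2/4 - x/2 + √(3)/2 + O(x^5).
The coefficient of x^4 is √(3)/48.

Final answer: √(3)/48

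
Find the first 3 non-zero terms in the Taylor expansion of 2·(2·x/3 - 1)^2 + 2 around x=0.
8·x^2/9 - 8·x/3 + 4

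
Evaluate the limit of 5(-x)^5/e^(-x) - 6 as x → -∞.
The quotient is an ∞/∞ indeterminate form as x → -∞.
Compare growth rates of the dominant terms (exponentials ≫ polynomials ≫ logarithms), or apply L'Hôpital's rule; the quotient → 0.
Adding the constant: 0 - 6 = -6. Limit = -6.

Final answer: -6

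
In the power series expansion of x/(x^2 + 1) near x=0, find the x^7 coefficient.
Expand to order 7: x/(x^2 + 1) = -x^7 + x^5 - x^3 + x + O(x^8).
The coefficient of x^7 is -1.

Final answer: -1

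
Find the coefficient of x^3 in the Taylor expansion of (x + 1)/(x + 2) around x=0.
Expand to order 3: (x + 1)/(x + 2) = x^3/16 - x^2/8 + x/4 + 1/2 + O(x^4).
The coefficient of x^3 is 1/16.

Final answer: 1/16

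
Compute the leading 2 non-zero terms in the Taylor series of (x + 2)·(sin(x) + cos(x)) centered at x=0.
3·x + 2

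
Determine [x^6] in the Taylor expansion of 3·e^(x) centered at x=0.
Expand to order 6: 3·e^(x) = x^6/240 + x^5/40 + x^4/8 + x^3/2 + 3·x^2/2 + 3·x + 3 + O(x^7).
The coefficient of x^6 is 1/240.

Final answer: 1/240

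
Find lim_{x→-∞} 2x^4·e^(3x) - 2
The product is a 0·∞ indeterminate form at x → -∞.
Rewrite the product as 2x^4 / e^(-3x) (an ∞/∞ form) and apply L'Hôpital, or use the standard hierarchy e^(3|x|) ≫ |x^4| as x → -∞.
The indeterminate product → 0, so the limit = -2.

Final answer: -2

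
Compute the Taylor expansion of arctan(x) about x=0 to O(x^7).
x^5/5 - x^3/3 + x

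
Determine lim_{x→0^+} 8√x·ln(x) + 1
The product is a 0·∞ indeterminate form at x → 0⁺.
Rewrite the product as 8·ln(x) / x^(-1/2) and apply L'Hôpital, or use the standard hierarchy x^(-1/2) ≫ |ln x| as x → 0⁺.
The indeterminate product → 0, so the limit = 1.

Final answer: 1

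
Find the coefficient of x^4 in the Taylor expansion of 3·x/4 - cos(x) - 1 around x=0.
Expand to order 4: 3·x/4 - cos(x) - 1 = -x^4/24 + x^2/2 + 3·x/4 - 2 + O(x^5).
The coefficient of x^4 is -1/24.

Final answer: -1/24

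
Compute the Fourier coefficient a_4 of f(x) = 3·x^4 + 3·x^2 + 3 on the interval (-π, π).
a_4 = (1/π) ∫_{-π}^{π} f(x)·cos(4x) dx.
Evaluate the integral (use parity and integration by parts as needed): a_4 = 3/16 + 3·π^2/2.

Final answer: 3/16 + 3·π^2/2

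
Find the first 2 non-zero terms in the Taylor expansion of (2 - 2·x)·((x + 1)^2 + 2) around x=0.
6 - 2·x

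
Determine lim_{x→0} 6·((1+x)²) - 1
Direct substitution at x = 0 gives 5.

Final answer: 5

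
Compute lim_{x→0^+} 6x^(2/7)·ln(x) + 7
The product is a 0·∞ indeterminate form at x → 0⁺.
Rewrite the product as 6·ln(x) / x^(-2/7) and apply L'Hôpital, or use the standard hierarchy x^(-2/7) ≫ |ln x| as x → 0⁺.
The indeterminate product → 0, so the limit = 7.

Final answer: 7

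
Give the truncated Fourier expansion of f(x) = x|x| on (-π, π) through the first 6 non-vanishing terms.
(-8 + 2·π^2)·sin(x)/π - π·sin(2·x) + (-8 + 18·π^2)·sin(3·x)/(27·π) - π·sin(4·x)/2 + (-8 + 50·π^2)·sin(5·x)/(125·π) - π·sin(6·x)/3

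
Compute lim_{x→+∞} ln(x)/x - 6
The quotient is an ∞/∞ indeterminate form as x → +∞.
The polynomial denominator x dominates the logarithmic numerator (any positive power of x ≫ ln(x) as x → ∞), so the quotient → 0.
Adding the constant: 0 - 6 = -6. Limit = -6.

Final answer: -6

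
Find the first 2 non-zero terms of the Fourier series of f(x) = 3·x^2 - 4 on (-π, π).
-12·cos(x) - 4 + π^2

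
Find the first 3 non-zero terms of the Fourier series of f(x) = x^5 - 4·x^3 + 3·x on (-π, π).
(-48·π^2 + 2·π^4 + 294)·sin(x) + (-π^4 - 33/2 + 9·π^2)·sin(2·x) + (-112·π^2/27 + 386/81 + 2·π^4/3)·sin(3·x)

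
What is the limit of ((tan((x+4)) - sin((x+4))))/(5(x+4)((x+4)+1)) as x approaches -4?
Both numerator and denominator → 0 as x → -4; this is a 0/0 indeterminate form.
Expand each to leading order near x = -4: numerator ~ (x + 4)^3/2, denominator ~ 5·(x + 4).
The limit of the ratio is 0.

Final answer: 0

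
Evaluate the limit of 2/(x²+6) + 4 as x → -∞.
Evaluate the dominant behaviour as x → -∞; each term tends to a finite value or vanishes.
Limit = 4.

Final answer: 4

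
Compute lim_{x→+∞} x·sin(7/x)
As x → +∞: let u = 7/x → 0⁺; then x·sin(7/x) = 7·sin(u)/u → 7·1 = 7.
Limit = 7.

Final answer: 7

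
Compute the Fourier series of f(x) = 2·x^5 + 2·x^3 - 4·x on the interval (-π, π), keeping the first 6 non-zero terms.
(-76·π^2 + 4·π^4 + 448)·sin(x) + (-2·π^4 - 8 + 8·π^2)·sin(2·x) + (-44·π^2/27 - 128/81 + 4·π^4/3)·sin(3·x) + (-π^4 + 61/32 + π^2/4)·sin(4·x) + (-1024/625 + 4·π^2/25 + 4·π^4/5)·sin(5·x) + (-2·π^4/3 - 8·π^2/27 + 112/81)·sin(6·x)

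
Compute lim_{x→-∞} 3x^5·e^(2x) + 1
The product is a 0·∞ indeterminate form at x → -∞.
Rewrite the product as 3x^5 / e^(-2x) (an ∞/∞ form) and apply L'Hôpital, or use the standard hierarchy e^(2|x|) ≫ |x^5| as x → -∞.
The indeterminate product → 0, so the limit = 1.

Final answer: 1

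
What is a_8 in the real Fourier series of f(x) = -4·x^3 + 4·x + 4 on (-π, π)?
a_8 = (1/π) ∫_{-π}^{π} f(x)·cos(8x) dx.
Evaluate the integral (use parity and integration by parts as needed): a_8 = 0.

Final answer: 0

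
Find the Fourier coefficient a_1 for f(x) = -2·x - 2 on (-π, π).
a_1 = (1/π) ∫_{-π}^{π} f(x)·cos(1x) dx.
Evaluate the integral (use parity and integration by parts as needed): a_1 = 0.

Final answer: 0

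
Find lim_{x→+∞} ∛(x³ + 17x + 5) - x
This is an ∞ − ∞ indeterminate form.
Multiply by (A² + AB + B²)/(A² + AB + B²) where A = ∛(x³+17x + 5), B = x to use A³ − B³ = (A−B)(A²+AB+B²); the x³ terms cancel, leaving (17x + 5)/(A²+AB+B²) with denominator ~ 3x², so the limit is 0.
Limit = 0.

Final answer: 0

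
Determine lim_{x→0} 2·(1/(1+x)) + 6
Direct substitution at x = 0 gives 8.

Final answer: 8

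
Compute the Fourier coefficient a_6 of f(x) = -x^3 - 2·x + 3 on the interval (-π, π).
a_6 = (1/π) ∫_{-π}^{π} f(x)·cos(6x) dx.
Evaluate the integral (use parity and integration by parts as needed): a_6 = 0.

Final answer: 0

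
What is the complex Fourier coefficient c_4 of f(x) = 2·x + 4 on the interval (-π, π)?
Compute the real Fourier coefficients first: a_4 = 0, b_4 = -1.
Then c_4 = (a_4 − i·b_4)/2 = i/2.

Final answer: i/2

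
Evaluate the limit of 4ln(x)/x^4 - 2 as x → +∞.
The quotient is an ∞/∞ indeterminate form as x → +∞.
The polynomial denominator x^4 dominates the logarithmic numerator (any positive power of x ≫ ln(x) as x → ∞), so the quotient → 0.
Adding the constant: 0 - 2 = -2. Limit = -2.

Final answer: -2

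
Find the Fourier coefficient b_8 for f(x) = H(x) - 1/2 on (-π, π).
b_8 = (1/π) ∫_{-π}^{π} f(x)·sin(8x) dx.
Evaluate the integral (use parity and integration by parts as needed): b_8 = 0.

Final answer: 0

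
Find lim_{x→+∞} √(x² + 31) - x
This is an ∞ − ∞ indeterminate form.
Multiply and divide by the conjugate √(x²+31) + x; the x² terms cancel, leaving 31/(√(x²+31)+x) → 0.
Limit = 0.

Final answer: 0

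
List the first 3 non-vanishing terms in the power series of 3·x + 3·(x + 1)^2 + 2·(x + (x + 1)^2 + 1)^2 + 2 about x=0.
29·x^2 + 33·x + 13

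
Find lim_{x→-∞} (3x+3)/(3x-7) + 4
Evaluate the dominant behaviour as x → -∞; each term tends to a finite value or vanishes.
Limit = 5.

Final answer: 5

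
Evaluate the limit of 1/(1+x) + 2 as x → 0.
Direct substitution at x = 0 gives 3.

Final answer: 3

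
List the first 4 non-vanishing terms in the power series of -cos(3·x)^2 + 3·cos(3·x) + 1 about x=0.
2349·x^6/80 - 135·x^4/8 - 9·x^2/2 + 3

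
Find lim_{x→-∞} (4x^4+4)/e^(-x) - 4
The quotient is an ∞/∞ indeterminate form as x → -∞.
Compare growth rates of the dominant terms (exponentials ≫ polynomials ≫ logarithms), or apply L'Hôpital's rule; the quotient → 0.
Adding the constant: 0 - 4 = -4. Limit = -4.

Final answer: -4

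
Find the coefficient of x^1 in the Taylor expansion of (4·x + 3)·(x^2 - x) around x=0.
Expand to order 1: (4·x + 3)·(x^2 - x) = -3·x + O(x^2).
The coefficient of x^1 is -3.

Final answer: -3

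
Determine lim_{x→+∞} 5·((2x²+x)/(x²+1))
Evaluate the dominant behaviour as x → +∞; each term tends to a finite value or vanishes.
Limit = 10.

Final answer: 10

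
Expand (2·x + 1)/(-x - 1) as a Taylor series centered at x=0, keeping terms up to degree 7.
-x^7 + x^6 - x^5 + x^4 - x^3 + x^2 - x - 1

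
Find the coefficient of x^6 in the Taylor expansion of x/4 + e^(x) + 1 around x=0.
Expand to order 6: x/4 + e^(x) + 1 = x^6/720 + x^5/120 + x^4/24 + x^3/6 + x^2/2 + 5·x/4 + 2 + O(x^7).
The coefficient of x^6 is 1/720.

Final answer: 1/720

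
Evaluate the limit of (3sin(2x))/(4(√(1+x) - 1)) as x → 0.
Both numerator and denominator → 0 as x → 0; this is a 0/0 indeterminate form.
Expand each to leading order near x = 0: numerator ~ 6·x, denominator ~ 2·x.
The limit of the ratio is 3.

Final answer: 3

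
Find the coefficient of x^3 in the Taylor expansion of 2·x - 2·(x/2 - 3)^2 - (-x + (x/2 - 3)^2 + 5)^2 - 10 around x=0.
Expand to order 3: 2·x - 2·(x/2 - 3)^2 - (-x + (x/2 - 3)^2 + 5)^2 - 10 = 2·x^3 - 47·x^2/2 + 120·x - 224 + O(x^4).
The coefficient of x^3 is 2.

Final answer: 2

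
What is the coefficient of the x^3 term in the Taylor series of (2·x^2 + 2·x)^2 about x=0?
Expand to order 3: (2·x^2 + 2·x)^2 = 8·x^3 + 4·x^2 + O(x^4).
The coefficient of x^3 is 8.

Final answer: 8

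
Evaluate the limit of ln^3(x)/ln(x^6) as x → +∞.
This is an ∞/∞ indeterminate form as x → +∞.
Write ln(x^6) = 6·ln(x), reducing the quotient to ln^2(x)/6 → ∞.
Limit = ∞.

Final answer: ∞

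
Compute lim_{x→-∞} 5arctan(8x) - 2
Evaluate the dominant behaviour as x → -∞; each term tends to a finite value or vanishes.
Limit = -5·π/2 - 2.

Final answer: -5·π/2 - 2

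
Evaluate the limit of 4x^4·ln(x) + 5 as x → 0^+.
The product is a 0·∞ indeterminate form at x → 0⁺.
Rewrite the product as 4·ln(x) / x^(-4) and apply L'Hôpital, or use the standard hierarchy x^(-4) ≫ |ln x| as x → 0⁺.
The indeterminate product → 0, so the limit = 5.

Final answer: 5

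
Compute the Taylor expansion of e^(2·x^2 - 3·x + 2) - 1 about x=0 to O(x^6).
-681·x^5·e^(2)/40 + 115·x^4·e^(2)/8 - 21·x^3·e^(2)/2 + 13·x^2·e^(2)/2 - 3·x·e^(2) - 1 + e^(2)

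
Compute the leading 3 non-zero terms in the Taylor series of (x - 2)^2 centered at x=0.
x^2 - 4·x + 4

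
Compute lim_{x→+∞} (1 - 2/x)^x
As x → +∞: this is the defining limit (1 - 2/x)^x → e^(-2).
Limit = e^(-2).

Final answer: e^(-2)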